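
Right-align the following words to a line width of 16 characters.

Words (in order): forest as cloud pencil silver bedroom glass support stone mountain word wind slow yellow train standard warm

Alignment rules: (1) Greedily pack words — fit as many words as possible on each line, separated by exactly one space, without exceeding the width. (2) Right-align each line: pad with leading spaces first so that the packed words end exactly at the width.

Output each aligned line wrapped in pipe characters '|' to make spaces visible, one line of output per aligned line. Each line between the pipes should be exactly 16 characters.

Line 1: ['forest', 'as', 'cloud'] (min_width=15, slack=1)
Line 2: ['pencil', 'silver'] (min_width=13, slack=3)
Line 3: ['bedroom', 'glass'] (min_width=13, slack=3)
Line 4: ['support', 'stone'] (min_width=13, slack=3)
Line 5: ['mountain', 'word'] (min_width=13, slack=3)
Line 6: ['wind', 'slow', 'yellow'] (min_width=16, slack=0)
Line 7: ['train', 'standard'] (min_width=14, slack=2)
Line 8: ['warm'] (min_width=4, slack=12)

Answer: | forest as cloud|
|   pencil silver|
|   bedroom glass|
|   support stone|
|   mountain word|
|wind slow yellow|
|  train standard|
|            warm|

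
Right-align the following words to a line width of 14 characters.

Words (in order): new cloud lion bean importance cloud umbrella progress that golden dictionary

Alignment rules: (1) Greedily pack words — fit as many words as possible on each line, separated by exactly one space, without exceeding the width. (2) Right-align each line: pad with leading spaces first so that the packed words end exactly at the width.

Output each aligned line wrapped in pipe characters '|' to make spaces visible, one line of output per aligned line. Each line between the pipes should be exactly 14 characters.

Answer: |new cloud lion|
|          bean|
|    importance|
|cloud umbrella|
| progress that|
|        golden|
|    dictionary|

Derivation:
Line 1: ['new', 'cloud', 'lion'] (min_width=14, slack=0)
Line 2: ['bean'] (min_width=4, slack=10)
Line 3: ['importance'] (min_width=10, slack=4)
Line 4: ['cloud', 'umbrella'] (min_width=14, slack=0)
Line 5: ['progress', 'that'] (min_width=13, slack=1)
Line 6: ['golden'] (min_width=6, slack=8)
Line 7: ['dictionary'] (min_width=10, slack=4)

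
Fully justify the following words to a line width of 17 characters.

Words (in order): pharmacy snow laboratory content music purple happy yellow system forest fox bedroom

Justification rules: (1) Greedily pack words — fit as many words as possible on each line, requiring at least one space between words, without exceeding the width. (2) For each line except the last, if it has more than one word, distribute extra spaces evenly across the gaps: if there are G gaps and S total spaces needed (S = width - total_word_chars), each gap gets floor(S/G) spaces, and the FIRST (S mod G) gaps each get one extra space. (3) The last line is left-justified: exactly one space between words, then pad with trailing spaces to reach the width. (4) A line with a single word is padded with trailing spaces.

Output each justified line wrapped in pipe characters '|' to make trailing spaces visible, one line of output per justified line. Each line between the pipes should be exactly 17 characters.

Answer: |pharmacy     snow|
|laboratory       |
|content     music|
|purple      happy|
|yellow     system|
|forest        fox|
|bedroom          |

Derivation:
Line 1: ['pharmacy', 'snow'] (min_width=13, slack=4)
Line 2: ['laboratory'] (min_width=10, slack=7)
Line 3: ['content', 'music'] (min_width=13, slack=4)
Line 4: ['purple', 'happy'] (min_width=12, slack=5)
Line 5: ['yellow', 'system'] (min_width=13, slack=4)
Line 6: ['forest', 'fox'] (min_width=10, slack=7)
Line 7: ['bedroom'] (min_width=7, slack=10)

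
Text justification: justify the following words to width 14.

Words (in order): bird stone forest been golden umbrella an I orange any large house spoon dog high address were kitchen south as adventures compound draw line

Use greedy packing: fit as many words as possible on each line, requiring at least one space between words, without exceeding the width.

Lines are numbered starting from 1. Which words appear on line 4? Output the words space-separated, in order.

Answer: umbrella an I

Derivation:
Line 1: ['bird', 'stone'] (min_width=10, slack=4)
Line 2: ['forest', 'been'] (min_width=11, slack=3)
Line 3: ['golden'] (min_width=6, slack=8)
Line 4: ['umbrella', 'an', 'I'] (min_width=13, slack=1)
Line 5: ['orange', 'any'] (min_width=10, slack=4)
Line 6: ['large', 'house'] (min_width=11, slack=3)
Line 7: ['spoon', 'dog', 'high'] (min_width=14, slack=0)
Line 8: ['address', 'were'] (min_width=12, slack=2)
Line 9: ['kitchen', 'south'] (min_width=13, slack=1)
Line 10: ['as', 'adventures'] (min_width=13, slack=1)
Line 11: ['compound', 'draw'] (min_width=13, slack=1)
Line 12: ['line'] (min_width=4, slack=10)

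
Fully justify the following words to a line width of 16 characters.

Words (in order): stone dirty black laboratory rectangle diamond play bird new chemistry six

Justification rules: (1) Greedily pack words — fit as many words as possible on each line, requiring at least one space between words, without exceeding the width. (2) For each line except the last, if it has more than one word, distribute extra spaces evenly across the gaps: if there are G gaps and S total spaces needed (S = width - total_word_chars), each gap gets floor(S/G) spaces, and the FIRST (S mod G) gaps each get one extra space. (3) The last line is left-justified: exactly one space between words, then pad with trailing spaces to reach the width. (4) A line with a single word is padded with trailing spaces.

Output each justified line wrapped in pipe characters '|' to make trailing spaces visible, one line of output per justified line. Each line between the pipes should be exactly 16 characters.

Line 1: ['stone', 'dirty'] (min_width=11, slack=5)
Line 2: ['black', 'laboratory'] (min_width=16, slack=0)
Line 3: ['rectangle'] (min_width=9, slack=7)
Line 4: ['diamond', 'play'] (min_width=12, slack=4)
Line 5: ['bird', 'new'] (min_width=8, slack=8)
Line 6: ['chemistry', 'six'] (min_width=13, slack=3)

Answer: |stone      dirty|
|black laboratory|
|rectangle       |
|diamond     play|
|bird         new|
|chemistry six   |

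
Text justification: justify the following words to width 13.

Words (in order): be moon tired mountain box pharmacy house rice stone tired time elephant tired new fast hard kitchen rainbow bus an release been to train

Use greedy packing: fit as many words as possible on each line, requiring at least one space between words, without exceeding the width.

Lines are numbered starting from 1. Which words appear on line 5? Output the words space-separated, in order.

Answer: stone tired

Derivation:
Line 1: ['be', 'moon', 'tired'] (min_width=13, slack=0)
Line 2: ['mountain', 'box'] (min_width=12, slack=1)
Line 3: ['pharmacy'] (min_width=8, slack=5)
Line 4: ['house', 'rice'] (min_width=10, slack=3)
Line 5: ['stone', 'tired'] (min_width=11, slack=2)
Line 6: ['time', 'elephant'] (min_width=13, slack=0)
Line 7: ['tired', 'new'] (min_width=9, slack=4)
Line 8: ['fast', 'hard'] (min_width=9, slack=4)
Line 9: ['kitchen'] (min_width=7, slack=6)
Line 10: ['rainbow', 'bus'] (min_width=11, slack=2)
Line 11: ['an', 'release'] (min_width=10, slack=3)
Line 12: ['been', 'to', 'train'] (min_width=13, slack=0)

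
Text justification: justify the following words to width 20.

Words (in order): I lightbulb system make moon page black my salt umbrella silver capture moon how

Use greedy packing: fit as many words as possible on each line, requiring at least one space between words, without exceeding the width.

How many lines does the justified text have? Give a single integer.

Line 1: ['I', 'lightbulb', 'system'] (min_width=18, slack=2)
Line 2: ['make', 'moon', 'page', 'black'] (min_width=20, slack=0)
Line 3: ['my', 'salt', 'umbrella'] (min_width=16, slack=4)
Line 4: ['silver', 'capture', 'moon'] (min_width=19, slack=1)
Line 5: ['how'] (min_width=3, slack=17)
Total lines: 5

Answer: 5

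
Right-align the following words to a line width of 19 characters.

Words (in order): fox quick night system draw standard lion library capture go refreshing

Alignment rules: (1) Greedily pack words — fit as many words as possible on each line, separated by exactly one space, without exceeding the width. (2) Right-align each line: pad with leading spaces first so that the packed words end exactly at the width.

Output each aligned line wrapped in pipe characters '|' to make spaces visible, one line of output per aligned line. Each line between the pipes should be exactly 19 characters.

Answer: |    fox quick night|
|        system draw|
|      standard lion|
| library capture go|
|         refreshing|

Derivation:
Line 1: ['fox', 'quick', 'night'] (min_width=15, slack=4)
Line 2: ['system', 'draw'] (min_width=11, slack=8)
Line 3: ['standard', 'lion'] (min_width=13, slack=6)
Line 4: ['library', 'capture', 'go'] (min_width=18, slack=1)
Line 5: ['refreshing'] (min_width=10, slack=9)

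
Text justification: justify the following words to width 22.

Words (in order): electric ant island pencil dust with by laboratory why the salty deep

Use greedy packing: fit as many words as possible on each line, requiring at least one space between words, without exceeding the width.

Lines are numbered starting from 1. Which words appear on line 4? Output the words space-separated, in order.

Answer: salty deep

Derivation:
Line 1: ['electric', 'ant', 'island'] (min_width=19, slack=3)
Line 2: ['pencil', 'dust', 'with', 'by'] (min_width=19, slack=3)
Line 3: ['laboratory', 'why', 'the'] (min_width=18, slack=4)
Line 4: ['salty', 'deep'] (min_width=10, slack=12)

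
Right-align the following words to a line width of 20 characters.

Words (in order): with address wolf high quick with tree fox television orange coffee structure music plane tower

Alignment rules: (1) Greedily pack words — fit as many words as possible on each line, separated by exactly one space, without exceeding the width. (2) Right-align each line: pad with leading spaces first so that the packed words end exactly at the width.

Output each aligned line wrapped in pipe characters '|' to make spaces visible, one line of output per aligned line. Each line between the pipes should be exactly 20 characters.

Line 1: ['with', 'address', 'wolf'] (min_width=17, slack=3)
Line 2: ['high', 'quick', 'with', 'tree'] (min_width=20, slack=0)
Line 3: ['fox', 'television'] (min_width=14, slack=6)
Line 4: ['orange', 'coffee'] (min_width=13, slack=7)
Line 5: ['structure', 'music'] (min_width=15, slack=5)
Line 6: ['plane', 'tower'] (min_width=11, slack=9)

Answer: |   with address wolf|
|high quick with tree|
|      fox television|
|       orange coffee|
|     structure music|
|         plane tower|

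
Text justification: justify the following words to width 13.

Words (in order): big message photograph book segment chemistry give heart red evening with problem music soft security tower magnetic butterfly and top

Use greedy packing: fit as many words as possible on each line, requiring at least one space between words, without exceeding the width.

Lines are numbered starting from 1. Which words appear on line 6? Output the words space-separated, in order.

Answer: red evening

Derivation:
Line 1: ['big', 'message'] (min_width=11, slack=2)
Line 2: ['photograph'] (min_width=10, slack=3)
Line 3: ['book', 'segment'] (min_width=12, slack=1)
Line 4: ['chemistry'] (min_width=9, slack=4)
Line 5: ['give', 'heart'] (min_width=10, slack=3)
Line 6: ['red', 'evening'] (min_width=11, slack=2)
Line 7: ['with', 'problem'] (min_width=12, slack=1)
Line 8: ['music', 'soft'] (min_width=10, slack=3)
Line 9: ['security'] (min_width=8, slack=5)
Line 10: ['tower'] (min_width=5, slack=8)
Line 11: ['magnetic'] (min_width=8, slack=5)
Line 12: ['butterfly', 'and'] (min_width=13, slack=0)
Line 13: ['top'] (min_width=3, slack=10)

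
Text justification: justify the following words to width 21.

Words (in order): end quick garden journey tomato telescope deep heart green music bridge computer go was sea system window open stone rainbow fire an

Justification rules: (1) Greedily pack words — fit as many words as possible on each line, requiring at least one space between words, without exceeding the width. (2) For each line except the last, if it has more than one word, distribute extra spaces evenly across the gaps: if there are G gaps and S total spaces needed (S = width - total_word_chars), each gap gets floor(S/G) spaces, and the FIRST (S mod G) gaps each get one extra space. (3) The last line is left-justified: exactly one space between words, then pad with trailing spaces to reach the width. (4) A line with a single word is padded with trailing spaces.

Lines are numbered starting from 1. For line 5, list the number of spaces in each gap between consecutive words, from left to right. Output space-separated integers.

Answer: 2 2 1

Derivation:
Line 1: ['end', 'quick', 'garden'] (min_width=16, slack=5)
Line 2: ['journey', 'tomato'] (min_width=14, slack=7)
Line 3: ['telescope', 'deep', 'heart'] (min_width=20, slack=1)
Line 4: ['green', 'music', 'bridge'] (min_width=18, slack=3)
Line 5: ['computer', 'go', 'was', 'sea'] (min_width=19, slack=2)
Line 6: ['system', 'window', 'open'] (min_width=18, slack=3)
Line 7: ['stone', 'rainbow', 'fire', 'an'] (min_width=21, slack=0)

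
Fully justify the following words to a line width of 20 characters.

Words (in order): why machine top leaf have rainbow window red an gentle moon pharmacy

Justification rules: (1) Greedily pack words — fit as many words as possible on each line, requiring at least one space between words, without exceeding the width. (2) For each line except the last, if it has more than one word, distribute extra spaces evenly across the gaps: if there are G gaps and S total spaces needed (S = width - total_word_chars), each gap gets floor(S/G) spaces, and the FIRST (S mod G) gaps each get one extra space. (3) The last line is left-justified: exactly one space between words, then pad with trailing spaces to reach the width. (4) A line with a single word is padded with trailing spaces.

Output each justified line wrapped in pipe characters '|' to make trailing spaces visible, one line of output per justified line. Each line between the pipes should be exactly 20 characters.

Line 1: ['why', 'machine', 'top', 'leaf'] (min_width=20, slack=0)
Line 2: ['have', 'rainbow', 'window'] (min_width=19, slack=1)
Line 3: ['red', 'an', 'gentle', 'moon'] (min_width=18, slack=2)
Line 4: ['pharmacy'] (min_width=8, slack=12)

Answer: |why machine top leaf|
|have  rainbow window|
|red  an  gentle moon|
|pharmacy            |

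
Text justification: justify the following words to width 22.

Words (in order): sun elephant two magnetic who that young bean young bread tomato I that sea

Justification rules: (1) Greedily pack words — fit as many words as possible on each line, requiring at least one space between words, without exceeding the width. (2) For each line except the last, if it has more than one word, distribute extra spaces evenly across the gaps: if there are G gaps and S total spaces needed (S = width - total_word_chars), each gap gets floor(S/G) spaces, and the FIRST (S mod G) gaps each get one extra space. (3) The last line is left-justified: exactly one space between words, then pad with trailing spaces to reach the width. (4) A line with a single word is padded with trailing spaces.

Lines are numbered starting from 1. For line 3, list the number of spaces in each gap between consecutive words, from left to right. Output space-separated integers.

Line 1: ['sun', 'elephant', 'two'] (min_width=16, slack=6)
Line 2: ['magnetic', 'who', 'that'] (min_width=17, slack=5)
Line 3: ['young', 'bean', 'young', 'bread'] (min_width=22, slack=0)
Line 4: ['tomato', 'I', 'that', 'sea'] (min_width=17, slack=5)

Answer: 1 1 1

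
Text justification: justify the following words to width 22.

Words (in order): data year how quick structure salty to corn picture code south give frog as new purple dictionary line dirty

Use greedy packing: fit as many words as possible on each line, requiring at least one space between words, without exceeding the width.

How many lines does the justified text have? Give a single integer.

Line 1: ['data', 'year', 'how', 'quick'] (min_width=19, slack=3)
Line 2: ['structure', 'salty', 'to'] (min_width=18, slack=4)
Line 3: ['corn', 'picture', 'code'] (min_width=17, slack=5)
Line 4: ['south', 'give', 'frog', 'as', 'new'] (min_width=22, slack=0)
Line 5: ['purple', 'dictionary', 'line'] (min_width=22, slack=0)
Line 6: ['dirty'] (min_width=5, slack=17)
Total lines: 6

Answer: 6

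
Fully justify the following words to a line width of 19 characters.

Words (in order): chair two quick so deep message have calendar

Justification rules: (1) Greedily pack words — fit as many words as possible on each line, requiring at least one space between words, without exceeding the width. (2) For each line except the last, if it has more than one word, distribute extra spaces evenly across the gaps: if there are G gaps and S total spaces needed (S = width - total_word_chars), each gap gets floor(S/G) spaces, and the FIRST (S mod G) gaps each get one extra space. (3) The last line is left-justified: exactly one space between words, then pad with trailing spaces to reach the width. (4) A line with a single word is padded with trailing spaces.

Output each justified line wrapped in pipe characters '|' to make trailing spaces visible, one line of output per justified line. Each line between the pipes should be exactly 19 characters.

Answer: |chair  two quick so|
|deep  message  have|
|calendar           |

Derivation:
Line 1: ['chair', 'two', 'quick', 'so'] (min_width=18, slack=1)
Line 2: ['deep', 'message', 'have'] (min_width=17, slack=2)
Line 3: ['calendar'] (min_width=8, slack=11)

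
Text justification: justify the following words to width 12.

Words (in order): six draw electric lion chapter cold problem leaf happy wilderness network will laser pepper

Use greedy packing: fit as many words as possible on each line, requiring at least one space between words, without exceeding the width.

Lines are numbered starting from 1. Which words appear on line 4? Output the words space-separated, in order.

Line 1: ['six', 'draw'] (min_width=8, slack=4)
Line 2: ['electric'] (min_width=8, slack=4)
Line 3: ['lion', 'chapter'] (min_width=12, slack=0)
Line 4: ['cold', 'problem'] (min_width=12, slack=0)
Line 5: ['leaf', 'happy'] (min_width=10, slack=2)
Line 6: ['wilderness'] (min_width=10, slack=2)
Line 7: ['network', 'will'] (min_width=12, slack=0)
Line 8: ['laser', 'pepper'] (min_width=12, slack=0)

Answer: cold problem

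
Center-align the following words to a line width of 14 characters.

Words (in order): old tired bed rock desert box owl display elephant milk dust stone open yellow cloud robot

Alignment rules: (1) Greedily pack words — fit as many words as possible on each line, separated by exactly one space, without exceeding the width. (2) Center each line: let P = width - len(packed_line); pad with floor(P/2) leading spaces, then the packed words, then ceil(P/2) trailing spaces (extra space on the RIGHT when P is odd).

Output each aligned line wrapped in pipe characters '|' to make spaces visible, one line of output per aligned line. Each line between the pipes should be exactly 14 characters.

Line 1: ['old', 'tired', 'bed'] (min_width=13, slack=1)
Line 2: ['rock', 'desert'] (min_width=11, slack=3)
Line 3: ['box', 'owl'] (min_width=7, slack=7)
Line 4: ['display'] (min_width=7, slack=7)
Line 5: ['elephant', 'milk'] (min_width=13, slack=1)
Line 6: ['dust', 'stone'] (min_width=10, slack=4)
Line 7: ['open', 'yellow'] (min_width=11, slack=3)
Line 8: ['cloud', 'robot'] (min_width=11, slack=3)

Answer: |old tired bed |
| rock desert  |
|   box owl    |
|   display    |
|elephant milk |
|  dust stone  |
| open yellow  |
| cloud robot  |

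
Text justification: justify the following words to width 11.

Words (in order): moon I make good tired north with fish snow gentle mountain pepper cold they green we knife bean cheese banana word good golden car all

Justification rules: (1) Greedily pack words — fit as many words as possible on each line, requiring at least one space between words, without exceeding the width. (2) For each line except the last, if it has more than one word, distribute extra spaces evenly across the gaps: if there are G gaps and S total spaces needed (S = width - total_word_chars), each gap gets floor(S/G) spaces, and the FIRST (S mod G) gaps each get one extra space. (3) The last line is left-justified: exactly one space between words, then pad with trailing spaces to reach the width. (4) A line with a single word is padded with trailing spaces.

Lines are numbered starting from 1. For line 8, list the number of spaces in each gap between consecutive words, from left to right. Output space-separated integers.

Line 1: ['moon', 'I', 'make'] (min_width=11, slack=0)
Line 2: ['good', 'tired'] (min_width=10, slack=1)
Line 3: ['north', 'with'] (min_width=10, slack=1)
Line 4: ['fish', 'snow'] (min_width=9, slack=2)
Line 5: ['gentle'] (min_width=6, slack=5)
Line 6: ['mountain'] (min_width=8, slack=3)
Line 7: ['pepper', 'cold'] (min_width=11, slack=0)
Line 8: ['they', 'green'] (min_width=10, slack=1)
Line 9: ['we', 'knife'] (min_width=8, slack=3)
Line 10: ['bean', 'cheese'] (min_width=11, slack=0)
Line 11: ['banana', 'word'] (min_width=11, slack=0)
Line 12: ['good', 'golden'] (min_width=11, slack=0)
Line 13: ['car', 'all'] (min_width=7, slack=4)

Answer: 2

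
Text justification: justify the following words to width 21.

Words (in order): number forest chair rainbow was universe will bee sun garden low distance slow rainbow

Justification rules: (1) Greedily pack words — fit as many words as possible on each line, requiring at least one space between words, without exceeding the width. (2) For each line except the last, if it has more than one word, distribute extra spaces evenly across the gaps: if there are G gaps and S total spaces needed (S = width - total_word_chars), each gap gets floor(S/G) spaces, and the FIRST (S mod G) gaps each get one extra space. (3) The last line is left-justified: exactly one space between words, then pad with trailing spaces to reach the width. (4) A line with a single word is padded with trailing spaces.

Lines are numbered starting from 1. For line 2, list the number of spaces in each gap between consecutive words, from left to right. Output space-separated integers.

Line 1: ['number', 'forest', 'chair'] (min_width=19, slack=2)
Line 2: ['rainbow', 'was', 'universe'] (min_width=20, slack=1)
Line 3: ['will', 'bee', 'sun', 'garden'] (min_width=19, slack=2)
Line 4: ['low', 'distance', 'slow'] (min_width=17, slack=4)
Line 5: ['rainbow'] (min_width=7, slack=14)

Answer: 2 1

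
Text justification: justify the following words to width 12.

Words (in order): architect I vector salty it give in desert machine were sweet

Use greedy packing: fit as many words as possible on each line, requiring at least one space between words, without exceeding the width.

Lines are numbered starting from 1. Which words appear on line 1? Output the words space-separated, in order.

Answer: architect I

Derivation:
Line 1: ['architect', 'I'] (min_width=11, slack=1)
Line 2: ['vector', 'salty'] (min_width=12, slack=0)
Line 3: ['it', 'give', 'in'] (min_width=10, slack=2)
Line 4: ['desert'] (min_width=6, slack=6)
Line 5: ['machine', 'were'] (min_width=12, slack=0)
Line 6: ['sweet'] (min_width=5, slack=7)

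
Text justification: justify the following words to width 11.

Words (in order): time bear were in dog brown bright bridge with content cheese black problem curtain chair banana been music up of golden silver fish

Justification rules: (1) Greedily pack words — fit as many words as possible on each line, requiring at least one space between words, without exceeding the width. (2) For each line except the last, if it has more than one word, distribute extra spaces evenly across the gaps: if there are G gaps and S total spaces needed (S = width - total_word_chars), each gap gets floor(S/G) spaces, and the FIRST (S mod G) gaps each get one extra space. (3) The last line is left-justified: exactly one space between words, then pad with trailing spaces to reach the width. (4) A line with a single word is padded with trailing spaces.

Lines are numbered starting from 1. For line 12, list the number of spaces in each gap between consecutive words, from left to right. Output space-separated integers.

Answer: 1

Derivation:
Line 1: ['time', 'bear'] (min_width=9, slack=2)
Line 2: ['were', 'in', 'dog'] (min_width=11, slack=0)
Line 3: ['brown'] (min_width=5, slack=6)
Line 4: ['bright'] (min_width=6, slack=5)
Line 5: ['bridge', 'with'] (min_width=11, slack=0)
Line 6: ['content'] (min_width=7, slack=4)
Line 7: ['cheese'] (min_width=6, slack=5)
Line 8: ['black'] (min_width=5, slack=6)
Line 9: ['problem'] (min_width=7, slack=4)
Line 10: ['curtain'] (min_width=7, slack=4)
Line 11: ['chair'] (min_width=5, slack=6)
Line 12: ['banana', 'been'] (min_width=11, slack=0)
Line 13: ['music', 'up', 'of'] (min_width=11, slack=0)
Line 14: ['golden'] (min_width=6, slack=5)
Line 15: ['silver', 'fish'] (min_width=11, slack=0)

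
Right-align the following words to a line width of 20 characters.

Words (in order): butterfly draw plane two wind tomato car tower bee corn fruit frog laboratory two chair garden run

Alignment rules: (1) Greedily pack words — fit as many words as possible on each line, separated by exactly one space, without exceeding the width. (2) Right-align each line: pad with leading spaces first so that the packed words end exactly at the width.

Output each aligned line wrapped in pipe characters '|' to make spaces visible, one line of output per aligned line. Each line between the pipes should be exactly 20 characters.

Answer: |butterfly draw plane|
| two wind tomato car|
|tower bee corn fruit|
| frog laboratory two|
|    chair garden run|

Derivation:
Line 1: ['butterfly', 'draw', 'plane'] (min_width=20, slack=0)
Line 2: ['two', 'wind', 'tomato', 'car'] (min_width=19, slack=1)
Line 3: ['tower', 'bee', 'corn', 'fruit'] (min_width=20, slack=0)
Line 4: ['frog', 'laboratory', 'two'] (min_width=19, slack=1)
Line 5: ['chair', 'garden', 'run'] (min_width=16, slack=4)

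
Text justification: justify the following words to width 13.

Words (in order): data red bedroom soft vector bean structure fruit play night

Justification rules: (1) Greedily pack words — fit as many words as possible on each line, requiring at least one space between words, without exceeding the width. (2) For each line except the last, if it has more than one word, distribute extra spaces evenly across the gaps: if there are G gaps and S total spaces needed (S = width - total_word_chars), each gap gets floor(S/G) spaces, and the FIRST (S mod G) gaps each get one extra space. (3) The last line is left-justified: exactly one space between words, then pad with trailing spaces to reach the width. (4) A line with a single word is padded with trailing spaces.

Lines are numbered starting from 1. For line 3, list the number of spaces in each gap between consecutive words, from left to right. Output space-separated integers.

Line 1: ['data', 'red'] (min_width=8, slack=5)
Line 2: ['bedroom', 'soft'] (min_width=12, slack=1)
Line 3: ['vector', 'bean'] (min_width=11, slack=2)
Line 4: ['structure'] (min_width=9, slack=4)
Line 5: ['fruit', 'play'] (min_width=10, slack=3)
Line 6: ['night'] (min_width=5, slack=8)

Answer: 3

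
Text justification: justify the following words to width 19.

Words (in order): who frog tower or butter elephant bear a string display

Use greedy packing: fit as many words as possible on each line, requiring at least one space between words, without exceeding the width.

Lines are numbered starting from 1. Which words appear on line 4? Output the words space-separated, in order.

Answer: display

Derivation:
Line 1: ['who', 'frog', 'tower', 'or'] (min_width=17, slack=2)
Line 2: ['butter', 'elephant'] (min_width=15, slack=4)
Line 3: ['bear', 'a', 'string'] (min_width=13, slack=6)
Line 4: ['display'] (min_width=7, slack=12)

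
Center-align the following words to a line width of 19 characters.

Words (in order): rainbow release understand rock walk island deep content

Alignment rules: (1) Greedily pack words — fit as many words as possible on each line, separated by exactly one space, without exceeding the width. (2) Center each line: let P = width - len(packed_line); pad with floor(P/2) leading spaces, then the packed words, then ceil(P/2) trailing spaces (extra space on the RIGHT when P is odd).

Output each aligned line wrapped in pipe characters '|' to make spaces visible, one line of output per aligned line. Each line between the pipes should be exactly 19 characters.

Line 1: ['rainbow', 'release'] (min_width=15, slack=4)
Line 2: ['understand', 'rock'] (min_width=15, slack=4)
Line 3: ['walk', 'island', 'deep'] (min_width=16, slack=3)
Line 4: ['content'] (min_width=7, slack=12)

Answer: |  rainbow release  |
|  understand rock  |
| walk island deep  |
|      content      |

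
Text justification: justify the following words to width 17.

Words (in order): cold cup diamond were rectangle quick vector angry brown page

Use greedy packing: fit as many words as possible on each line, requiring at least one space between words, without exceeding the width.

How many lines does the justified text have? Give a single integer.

Line 1: ['cold', 'cup', 'diamond'] (min_width=16, slack=1)
Line 2: ['were', 'rectangle'] (min_width=14, slack=3)
Line 3: ['quick', 'vector'] (min_width=12, slack=5)
Line 4: ['angry', 'brown', 'page'] (min_width=16, slack=1)
Total lines: 4

Answer: 4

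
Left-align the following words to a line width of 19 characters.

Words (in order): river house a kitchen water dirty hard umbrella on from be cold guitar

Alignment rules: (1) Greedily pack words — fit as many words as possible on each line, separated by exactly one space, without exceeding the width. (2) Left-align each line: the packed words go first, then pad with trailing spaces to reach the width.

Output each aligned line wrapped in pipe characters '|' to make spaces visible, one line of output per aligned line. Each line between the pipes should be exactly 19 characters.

Line 1: ['river', 'house', 'a'] (min_width=13, slack=6)
Line 2: ['kitchen', 'water', 'dirty'] (min_width=19, slack=0)
Line 3: ['hard', 'umbrella', 'on'] (min_width=16, slack=3)
Line 4: ['from', 'be', 'cold', 'guitar'] (min_width=19, slack=0)

Answer: |river house a      |
|kitchen water dirty|
|hard umbrella on   |
|from be cold guitar|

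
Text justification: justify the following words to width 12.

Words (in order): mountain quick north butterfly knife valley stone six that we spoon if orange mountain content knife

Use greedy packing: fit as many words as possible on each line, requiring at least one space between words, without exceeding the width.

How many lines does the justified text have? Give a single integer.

Answer: 11

Derivation:
Line 1: ['mountain'] (min_width=8, slack=4)
Line 2: ['quick', 'north'] (min_width=11, slack=1)
Line 3: ['butterfly'] (min_width=9, slack=3)
Line 4: ['knife', 'valley'] (min_width=12, slack=0)
Line 5: ['stone', 'six'] (min_width=9, slack=3)
Line 6: ['that', 'we'] (min_width=7, slack=5)
Line 7: ['spoon', 'if'] (min_width=8, slack=4)
Line 8: ['orange'] (min_width=6, slack=6)
Line 9: ['mountain'] (min_width=8, slack=4)
Line 10: ['content'] (min_width=7, slack=5)
Line 11: ['knife'] (min_width=5, slack=7)
Total lines: 11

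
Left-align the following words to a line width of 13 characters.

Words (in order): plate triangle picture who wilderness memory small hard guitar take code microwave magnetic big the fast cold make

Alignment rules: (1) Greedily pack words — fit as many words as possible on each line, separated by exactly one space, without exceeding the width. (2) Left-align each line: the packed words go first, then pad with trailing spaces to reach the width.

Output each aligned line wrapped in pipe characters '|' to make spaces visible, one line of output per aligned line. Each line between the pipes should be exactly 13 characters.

Answer: |plate        |
|triangle     |
|picture who  |
|wilderness   |
|memory small |
|hard guitar  |
|take code    |
|microwave    |
|magnetic big |
|the fast cold|
|make         |

Derivation:
Line 1: ['plate'] (min_width=5, slack=8)
Line 2: ['triangle'] (min_width=8, slack=5)
Line 3: ['picture', 'who'] (min_width=11, slack=2)
Line 4: ['wilderness'] (min_width=10, slack=3)
Line 5: ['memory', 'small'] (min_width=12, slack=1)
Line 6: ['hard', 'guitar'] (min_width=11, slack=2)
Line 7: ['take', 'code'] (min_width=9, slack=4)
Line 8: ['microwave'] (min_width=9, slack=4)
Line 9: ['magnetic', 'big'] (min_width=12, slack=1)
Line 10: ['the', 'fast', 'cold'] (min_width=13, slack=0)
Line 11: ['make'] (min_width=4, slack=9)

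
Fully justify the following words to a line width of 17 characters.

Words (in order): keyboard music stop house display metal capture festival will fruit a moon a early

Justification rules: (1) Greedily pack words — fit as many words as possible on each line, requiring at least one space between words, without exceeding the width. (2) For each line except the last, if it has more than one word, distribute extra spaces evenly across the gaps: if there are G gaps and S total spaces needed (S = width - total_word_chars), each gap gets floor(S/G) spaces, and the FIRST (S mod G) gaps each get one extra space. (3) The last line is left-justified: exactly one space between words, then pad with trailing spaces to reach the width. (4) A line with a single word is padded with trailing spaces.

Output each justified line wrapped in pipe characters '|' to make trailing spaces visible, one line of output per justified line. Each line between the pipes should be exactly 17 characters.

Answer: |keyboard    music|
|stop        house|
|display     metal|
|capture  festival|
|will fruit a moon|
|a early          |

Derivation:
Line 1: ['keyboard', 'music'] (min_width=14, slack=3)
Line 2: ['stop', 'house'] (min_width=10, slack=7)
Line 3: ['display', 'metal'] (min_width=13, slack=4)
Line 4: ['capture', 'festival'] (min_width=16, slack=1)
Line 5: ['will', 'fruit', 'a', 'moon'] (min_width=17, slack=0)
Line 6: ['a', 'early'] (min_width=7, slack=10)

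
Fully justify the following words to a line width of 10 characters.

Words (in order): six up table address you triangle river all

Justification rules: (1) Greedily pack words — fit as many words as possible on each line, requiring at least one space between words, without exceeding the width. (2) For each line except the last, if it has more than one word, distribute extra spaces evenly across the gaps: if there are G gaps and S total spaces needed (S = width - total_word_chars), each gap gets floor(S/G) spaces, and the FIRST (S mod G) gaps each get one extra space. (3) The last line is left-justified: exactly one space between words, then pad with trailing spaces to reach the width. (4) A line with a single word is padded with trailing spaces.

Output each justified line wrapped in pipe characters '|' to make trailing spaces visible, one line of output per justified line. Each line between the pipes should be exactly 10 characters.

Line 1: ['six', 'up'] (min_width=6, slack=4)
Line 2: ['table'] (min_width=5, slack=5)
Line 3: ['address'] (min_width=7, slack=3)
Line 4: ['you'] (min_width=3, slack=7)
Line 5: ['triangle'] (min_width=8, slack=2)
Line 6: ['river', 'all'] (min_width=9, slack=1)

Answer: |six     up|
|table     |
|address   |
|you       |
|triangle  |
|river all |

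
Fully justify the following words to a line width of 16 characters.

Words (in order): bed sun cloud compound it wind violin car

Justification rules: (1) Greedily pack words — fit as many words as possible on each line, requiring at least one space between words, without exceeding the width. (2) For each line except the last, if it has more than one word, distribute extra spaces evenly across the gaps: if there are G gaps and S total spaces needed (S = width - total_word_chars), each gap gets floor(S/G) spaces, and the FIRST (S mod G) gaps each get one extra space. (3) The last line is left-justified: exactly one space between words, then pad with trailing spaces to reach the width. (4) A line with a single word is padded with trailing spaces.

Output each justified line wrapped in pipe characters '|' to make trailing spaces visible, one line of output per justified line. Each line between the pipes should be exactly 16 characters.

Line 1: ['bed', 'sun', 'cloud'] (min_width=13, slack=3)
Line 2: ['compound', 'it', 'wind'] (min_width=16, slack=0)
Line 3: ['violin', 'car'] (min_width=10, slack=6)

Answer: |bed   sun  cloud|
|compound it wind|
|violin car      |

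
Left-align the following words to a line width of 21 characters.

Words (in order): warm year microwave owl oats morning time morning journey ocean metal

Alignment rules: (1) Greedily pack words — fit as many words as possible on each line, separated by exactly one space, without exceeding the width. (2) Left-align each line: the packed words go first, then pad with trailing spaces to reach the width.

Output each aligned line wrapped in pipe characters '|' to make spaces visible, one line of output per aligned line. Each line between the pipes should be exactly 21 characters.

Line 1: ['warm', 'year', 'microwave'] (min_width=19, slack=2)
Line 2: ['owl', 'oats', 'morning', 'time'] (min_width=21, slack=0)
Line 3: ['morning', 'journey', 'ocean'] (min_width=21, slack=0)
Line 4: ['metal'] (min_width=5, slack=16)

Answer: |warm year microwave  |
|owl oats morning time|
|morning journey ocean|
|metal                |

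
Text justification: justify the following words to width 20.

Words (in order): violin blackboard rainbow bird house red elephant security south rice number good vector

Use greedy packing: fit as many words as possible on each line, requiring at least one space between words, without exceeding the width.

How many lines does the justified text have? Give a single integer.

Line 1: ['violin', 'blackboard'] (min_width=17, slack=3)
Line 2: ['rainbow', 'bird', 'house'] (min_width=18, slack=2)
Line 3: ['red', 'elephant'] (min_width=12, slack=8)
Line 4: ['security', 'south', 'rice'] (min_width=19, slack=1)
Line 5: ['number', 'good', 'vector'] (min_width=18, slack=2)
Total lines: 5

Answer: 5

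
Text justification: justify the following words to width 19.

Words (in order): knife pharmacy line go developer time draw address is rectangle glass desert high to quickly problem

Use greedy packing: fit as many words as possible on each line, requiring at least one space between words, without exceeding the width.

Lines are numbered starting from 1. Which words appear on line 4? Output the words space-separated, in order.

Answer: rectangle glass

Derivation:
Line 1: ['knife', 'pharmacy', 'line'] (min_width=19, slack=0)
Line 2: ['go', 'developer', 'time'] (min_width=17, slack=2)
Line 3: ['draw', 'address', 'is'] (min_width=15, slack=4)
Line 4: ['rectangle', 'glass'] (min_width=15, slack=4)
Line 5: ['desert', 'high', 'to'] (min_width=14, slack=5)
Line 6: ['quickly', 'problem'] (min_width=15, slack=4)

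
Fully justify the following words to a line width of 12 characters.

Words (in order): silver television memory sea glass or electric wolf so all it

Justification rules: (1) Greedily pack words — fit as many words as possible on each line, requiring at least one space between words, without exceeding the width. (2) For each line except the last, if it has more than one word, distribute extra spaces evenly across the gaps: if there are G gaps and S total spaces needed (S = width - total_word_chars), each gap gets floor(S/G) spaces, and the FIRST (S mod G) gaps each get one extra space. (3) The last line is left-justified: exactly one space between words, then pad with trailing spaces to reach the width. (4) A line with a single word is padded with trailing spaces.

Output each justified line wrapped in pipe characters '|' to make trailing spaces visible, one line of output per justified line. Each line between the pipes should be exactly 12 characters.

Line 1: ['silver'] (min_width=6, slack=6)
Line 2: ['television'] (min_width=10, slack=2)
Line 3: ['memory', 'sea'] (min_width=10, slack=2)
Line 4: ['glass', 'or'] (min_width=8, slack=4)
Line 5: ['electric'] (min_width=8, slack=4)
Line 6: ['wolf', 'so', 'all'] (min_width=11, slack=1)
Line 7: ['it'] (min_width=2, slack=10)

Answer: |silver      |
|television  |
|memory   sea|
|glass     or|
|electric    |
|wolf  so all|
|it          |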